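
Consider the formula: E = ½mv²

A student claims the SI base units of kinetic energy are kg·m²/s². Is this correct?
Units of each symbol in E = ½mv²:
  m (mass): kg
  v (speed): m/s  → to the power 2, contributes m²/s²
  The factor ½ is dimensionless.

Multiplying the contributions: [kg] · [m²/s²]
Adding exponents of each base unit: kg: 1, m: 2, s: -2
SI base units of kinetic energy: kg·m²/s²

The claimed units kg·m²/s² match the derived units, so the claim is correct.

Answer: Yes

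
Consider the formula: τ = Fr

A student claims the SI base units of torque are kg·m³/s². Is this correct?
Units of each symbol in τ = Fr:
  F (force): kg·m/s²
  r (lever arm): m

Multiplying the contributions: [kg·m/s²] · [m]
Adding exponents of each base unit: kg: 1, m: 2, s: -2
SI base units of torque: kg·m²/s²

The claimed units kg·m³/s² (exponents kg: 1, m: 3, s: -2) do not match the derived units kg·m²/s² (exponents kg: 1, m: 2, s: -2), so the claim is incorrect.

Answer: No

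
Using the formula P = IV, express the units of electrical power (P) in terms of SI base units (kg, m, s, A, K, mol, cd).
Units of each symbol in P = IV:
  I (current): A
  V (voltage, in volts): kg·m²/(s³·A)

Multiplying the contributions: [A] · [kg·m²/(s³·A)]
Adding exponents of each base unit: kg: 1, m: 2, s: -3
SI base units of electrical power: kg·m²/s³

Answer: kg·m²/s³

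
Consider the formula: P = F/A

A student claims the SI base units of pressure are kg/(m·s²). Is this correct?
Units of each symbol in P = F/A:
  F (force): kg·m/s²
  A (area): m²  → in the denominator, contributes 1/m²

Multiplying the contributions: [kg·m/s²] · [1/m²]
Adding exponents of each base unit: kg: 1, m: -1, s: -2
SI base units of pressure: kg/(m·s²)

The claimed units kg/(m·s²) match the derived units, so the claim is correct.

Answer: Yes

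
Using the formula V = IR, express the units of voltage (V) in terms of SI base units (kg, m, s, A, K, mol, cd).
Units of each symbol in V = IR:
  I (current): A
  R (resistance, in ohms): kg·m²/(s³·A²)

Multiplying the contributions: [A] · [kg·m²/(s³·A²)]
Adding exponents of each base unit: kg: 1, m: 2, s: -3, A: -1
SI base units of voltage: kg·m²/(s³·A)

Answer: kg·m²/(s³·A)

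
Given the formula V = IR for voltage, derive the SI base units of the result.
Units of each symbol in V = IR:
  I (current): A
  R (resistance, in ohms): kg·m²/(s³·A²)

Multiplying the contributions: [A] · [kg·m²/(s³·A²)]
Adding exponents of each base unit: kg: 1, m: 2, s: -3, A: -1
SI base units of voltage: kg·m²/(s³·A)

Answer: kg·m²/(s³·A)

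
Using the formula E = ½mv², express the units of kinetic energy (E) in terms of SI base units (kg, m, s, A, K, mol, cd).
Units of each symbol in E = ½mv²:
  m (mass): kg
  v (speed): m/s  → to the power 2, contributes m²/s²
  The factor ½ is dimensionless.

Multiplying the contributions: [kg] · [m²/s²]
Adding exponents of each base unit: kg: 1, m: 2, s: -2
SI base units of kinetic energy: kg·m²/s²

Answer: kg·m²/s²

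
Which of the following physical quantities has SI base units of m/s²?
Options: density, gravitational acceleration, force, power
Checking the SI base units of each option:
  density (ρ = m/V): kg/m³  ✗
  gravitational acceleration (g = GM/r²): m/s²  ✓ matches
  force (F = ma): kg·m/s²  ✗
  power (P = W/t): kg·m²/s³  ✗

Only gravitational acceleration has units m/s².

Answer: gravitational acceleration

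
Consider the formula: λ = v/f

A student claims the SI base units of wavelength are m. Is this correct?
Units of each symbol in λ = v/f:
  v (wave speed): m/s
  f (frequency): 1/s  → in the denominator, contributes s

Multiplying the contributions: [m/s] · [s]
Adding exponents of each base unit: m: 1
SI base units of wavelength: m

The claimed units m match the derived units, so the claim is correct.

Answer: Yes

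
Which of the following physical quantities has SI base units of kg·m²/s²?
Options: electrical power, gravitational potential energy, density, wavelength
Checking the SI base units of each option:
  electrical power (P = IV): kg·m²/s³  ✗
  gravitational potential energy (U = -GMm/r): kg·m²/s²  ✓ matches
  density (ρ = m/V): kg/m³  ✗
  wavelength (λ = v/f): m  ✗

Only gravitational potential energy has units kg·m²/s².

Answer: gravitational potential energy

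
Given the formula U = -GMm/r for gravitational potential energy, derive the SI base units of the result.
Units of each symbol in U = -GMm/r:
  G (gravitational constant): m³/(kg·s²)
  M (mass): kg
  m (mass): kg
  r (distance): m  → in the denominator, contributes 1/m
  The minus sign does not affect the units.

Multiplying the contributions: [m³/(kg·s²)] · [kg] · [kg] · [1/m]
Adding exponents of each base unit: kg: 1, m: 2, s: -2
SI base units of gravitational potential energy: kg·m²/s²

Answer: kg·m²/s²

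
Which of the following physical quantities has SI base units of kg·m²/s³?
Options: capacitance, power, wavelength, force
Checking the SI base units of each option:
  capacitance (C = Q/V): s⁴·A²/(kg·m²)  ✗
  power (P = W/t): kg·m²/s³  ✓ matches
  wavelength (λ = v/f): m  ✗
  force (F = ma): kg·m/s²  ✗

Only power has units kg·m²/s³.

Answer: power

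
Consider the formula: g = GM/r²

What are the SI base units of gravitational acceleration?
Units of each symbol in g = GM/r²:
  G (gravitational constant): m³/(kg·s²)
  M (mass): kg
  r (distance): m  → to the power 2 in the denominator, contributes 1/m²

Multiplying the contributions: [m³/(kg·s²)] · [kg] · [1/m²]
Adding exponents of each base unit: m: 1, s: -2
SI base units of gravitational acceleration: m/s²

Answer: m/s²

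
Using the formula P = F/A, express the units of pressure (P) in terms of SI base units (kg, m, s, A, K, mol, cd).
Units of each symbol in P = F/A:
  F (force): kg·m/s²
  A (area): m²  → in the denominator, contributes 1/m²

Multiplying the contributions: [kg·m/s²] · [1/m²]
Adding exponents of each base unit: kg: 1, m: -1, s: -2
SI base units of pressure: kg/(m·s²)

Answer: kg/(m·s²)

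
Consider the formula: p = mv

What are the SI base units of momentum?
Units of each symbol in p = mv:
  m (mass): kg
  v (velocity): m/s

Multiplying the contributions: [kg] · [m/s]
Adding exponents of each base unit: kg: 1, m: 1, s: -1
SI base units of momentum: kg·m/s

Answer: kg·m/s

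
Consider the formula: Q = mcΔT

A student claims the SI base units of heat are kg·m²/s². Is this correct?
Units of each symbol in Q = mcΔT:
  m (mass): kg
  c (specific heat capacity, in J/(kg·K)): m²/(s²·K)
  ΔT (temperature change): K

Multiplying the contributions: [kg] · [m²/(s²·K)] · [K]
Adding exponents of each base unit: kg: 1, m: 2, s: -2
SI base units of heat: kg·m²/s²

The claimed units kg·m²/s² match the derived units, so the claim is correct.

Answer: Yes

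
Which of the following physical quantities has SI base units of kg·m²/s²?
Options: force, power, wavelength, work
Checking the SI base units of each option:
  force (F = ma): kg·m/s²  ✗
  power (P = W/t): kg·m²/s³  ✗
  wavelength (λ = v/f): m  ✗
  work (W = Fd): kg·m²/s²  ✓ matches

Only work has units kg·m²/s².

Answer: work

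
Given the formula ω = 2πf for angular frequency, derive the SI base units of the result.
Units of each symbol in ω = 2πf:
  f (frequency): 1/s
  The factor 2π is dimensionless.

Multiplying the contributions: [1/s]
Adding exponents of each base unit: s: -1
SI base units of angular frequency: 1/s

Answer: 1/s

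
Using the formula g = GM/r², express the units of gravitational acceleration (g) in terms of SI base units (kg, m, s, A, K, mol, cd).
Units of each symbol in g = GM/r²:
  G (gravitational constant): m³/(kg·s²)
  M (mass): kg
  r (distance): m  → to the power 2 in the denominator, contributes 1/m²

Multiplying the contributions: [m³/(kg·s²)] · [kg] · [1/m²]
Adding exponents of each base unit: m: 1, s: -2
SI base units of gravitational acceleration: m/s²

Answer: m/s²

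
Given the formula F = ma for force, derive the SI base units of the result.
Units of each symbol in F = ma:
  m (mass): kg
  a (acceleration): m/s²

Multiplying the contributions: [kg] · [m/s²]
Adding exponents of each base unit: kg: 1, m: 1, s: -2
SI base units of force: kg·m/s²

Answer: kg·m/s²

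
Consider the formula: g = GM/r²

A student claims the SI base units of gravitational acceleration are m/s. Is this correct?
Units of each symbol in g = GM/r²:
  G (gravitational constant): m³/(kg·s²)
  M (mass): kg
  r (distance): m  → to the power 2 in the denominator, contributes 1/m²

Multiplying the contributions: [m³/(kg·s²)] · [kg] · [1/m²]
Adding exponents of each base unit: m: 1, s: -2
SI base units of gravitational acceleration: m/s²

The claimed units m/s (exponents m: 1, s: -1) do not match the derived units m/s² (exponents m: 1, s: -2), so the claim is incorrect.

Answer: No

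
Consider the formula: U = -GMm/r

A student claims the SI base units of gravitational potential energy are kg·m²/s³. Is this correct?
Units of each symbol in U = -GMm/r:
  G (gravitational constant): m³/(kg·s²)
  M (mass): kg
  m (mass): kg
  r (distance): m  → in the denominator, contributes 1/m
  The minus sign does not affect the units.

Multiplying the contributions: [m³/(kg·s²)] · [kg] · [kg] · [1/m]
Adding exponents of each base unit: kg: 1, m: 2, s: -2
SI base units of gravitational potential energy: kg·m²/s²

The claimed units kg·m²/s³ (exponents kg: 1, m: 2, s: -3) do not match the derived units kg·m²/s² (exponents kg: 1, m: 2, s: -2), so the claim is incorrect.

Answer: No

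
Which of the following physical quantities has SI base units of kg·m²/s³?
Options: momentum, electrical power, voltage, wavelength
Checking the SI base units of each option:
  momentum (p = mv): kg·m/s  ✗
  electrical power (P = IV): kg·m²/s³  ✓ matches
  voltage (V = IR): kg·m²/(s³·A)  ✗
  wavelength (λ = v/f): m  ✗

Only electrical power has units kg·m²/s³.

Answer: electrical power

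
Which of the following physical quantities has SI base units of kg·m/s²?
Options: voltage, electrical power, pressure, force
Checking the SI base units of each option:
  voltage (V = IR): kg·m²/(s³·A)  ✗
  electrical power (P = IV): kg·m²/s³  ✗
  pressure (P = F/A): kg/(m·s²)  ✗
  force (F = ma): kg·m/s²  ✓ matches

Only force has units kg·m/s².

Answer: force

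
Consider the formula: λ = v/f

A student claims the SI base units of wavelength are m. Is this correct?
Units of each symbol in λ = v/f:
  v (wave speed): m/s
  f (frequency): 1/s  → in the denominator, contributes s

Multiplying the contributions: [m/s] · [s]
Adding exponents of each base unit: m: 1
SI base units of wavelength: m

The claimed units m match the derived units, so the claim is correct.

Answer: Yes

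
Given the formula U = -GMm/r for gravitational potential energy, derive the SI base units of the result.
Units of each symbol in U = -GMm/r:
  G (gravitational constant): m³/(kg·s²)
  M (mass): kg
  m (mass): kg
  r (distance): m  → in the denominator, contributes 1/m
  The minus sign does not affect the units.

Multiplying the contributions: [m³/(kg·s²)] · [kg] · [kg] · [1/m]
Adding exponents of each base unit: kg: 1, m: 2, s: -2
SI base units of gravitational potential energy: kg·m²/s²

Answer: kg·m²/s²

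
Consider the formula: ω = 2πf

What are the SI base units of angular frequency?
Units of each symbol in ω = 2πf:
  f (frequency): 1/s
  The factor 2π is dimensionless.

Multiplying the contributions: [1/s]
Adding exponents of each base unit: s: -1
SI base units of angular frequency: 1/s

Answer: 1/s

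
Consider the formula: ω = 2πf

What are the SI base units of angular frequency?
Units of each symbol in ω = 2πf:
  f (frequency): 1/s
  The factor 2π is dimensionless.

Multiplying the contributions: [1/s]
Adding exponents of each base unit: s: -1
SI base units of angular frequency: 1/s

Answer: 1/s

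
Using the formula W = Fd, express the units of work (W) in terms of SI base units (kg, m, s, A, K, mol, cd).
Units of each symbol in W = Fd:
  F (force): kg·m/s²
  d (displacement): m

Multiplying the contributions: [kg·m/s²] · [m]
Adding exponents of each base unit: kg: 1, m: 2, s: -2
SI base units of work: kg·m²/s²

Answer: kg·m²/s²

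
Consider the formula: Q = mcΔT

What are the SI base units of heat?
Units of each symbol in Q = mcΔT:
  m (mass): kg
  c (specific heat capacity, in J/(kg·K)): m²/(s²·K)
  ΔT (temperature change): K

Multiplying the contributions: [kg] · [m²/(s²·K)] · [K]
Adding exponents of each base unit: kg: 1, m: 2, s: -2
SI base units of heat: kg·m²/s²

Answer: kg·m²/s²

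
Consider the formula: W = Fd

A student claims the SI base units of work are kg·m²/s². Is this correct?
Units of each symbol in W = Fd:
  F (force): kg·m/s²
  d (displacement): m

Multiplying the contributions: [kg·m/s²] · [m]
Adding exponents of each base unit: kg: 1, m: 2, s: -2
SI base units of work: kg·m²/s²

The claimed units kg·m²/s² match the derived units, so the claim is correct.

Answer: Yes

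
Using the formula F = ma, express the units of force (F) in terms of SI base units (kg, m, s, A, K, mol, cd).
Units of each symbol in F = ma:
  m (mass): kg
  a (acceleration): m/s²

Multiplying the contributions: [kg] · [m/s²]
Adding exponents of each base unit: kg: 1, m: 1, s: -2
SI base units of force: kg·m/s²

Answer: kg·m/s²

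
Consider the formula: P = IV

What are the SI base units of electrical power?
Units of each symbol in P = IV:
  I (current): A
  V (voltage, in volts): kg·m²/(s³·A)

Multiplying the contributions: [A] · [kg·m²/(s³·A)]
Adding exponents of each base unit: kg: 1, m: 2, s: -3
SI base units of electrical power: kg·m²/s³

Answer: kg·m²/s³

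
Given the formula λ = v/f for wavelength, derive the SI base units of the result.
Units of each symbol in λ = v/f:
  v (wave speed): m/s
  f (frequency): 1/s  → in the denominator, contributes s

Multiplying the contributions: [m/s] · [s]
Adding exponents of each base unit: m: 1
SI base units of wavelength: m

Answer: m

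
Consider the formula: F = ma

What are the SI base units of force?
Units of each symbol in F = ma:
  m (mass): kg
  a (acceleration): m/s²

Multiplying the contributions: [kg] · [m/s²]
Adding exponents of each base unit: kg: 1, m: 1, s: -2
SI base units of force: kg·m/s²

Answer: kg·m/s²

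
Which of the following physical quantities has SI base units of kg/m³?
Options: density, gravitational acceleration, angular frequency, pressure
Checking the SI base units of each option:
  density (ρ = m/V): kg/m³  ✓ matches
  gravitational acceleration (g = GM/r²): m/s²  ✗
  angular frequency (ω = 2πf): 1/s  ✗
  pressure (P = F/A): kg/(m·s²)  ✗

Only density has units kg/m³.

Answer: density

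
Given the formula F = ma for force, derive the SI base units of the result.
Units of each symbol in F = ma:
  m (mass): kg
  a (acceleration): m/s²

Multiplying the contributions: [kg] · [m/s²]
Adding exponents of each base unit: kg: 1, m: 1, s: -2
SI base units of force: kg·m/s²

Answer: kg·m/s²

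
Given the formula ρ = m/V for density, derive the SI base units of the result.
Units of each symbol in ρ = m/V:
  m (mass): kg
  V (volume): m³  → in the denominator, contributes 1/m³

Multiplying the contributions: [kg] · [1/m³]
Adding exponents of each base unit: kg: 1, m: -3
SI base units of density: kg/m³

Answer: kg/m³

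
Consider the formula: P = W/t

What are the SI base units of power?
Units of each symbol in P = W/t:
  W (work): kg·m²/s²
  t (time): s  → in the denominator, contributes 1/s

Multiplying the contributions: [kg·m²/s²] · [1/s]
Adding exponents of each base unit: kg: 1, m: 2, s: -3
SI base units of power: kg·m²/s³

Answer: kg·m²/s³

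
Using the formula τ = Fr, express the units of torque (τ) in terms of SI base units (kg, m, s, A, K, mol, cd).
Units of each symbol in τ = Fr:
  F (force): kg·m/s²
  r (lever arm): m

Multiplying the contributions: [kg·m/s²] · [m]
Adding exponents of each base unit: kg: 1, m: 2, s: -2
SI base units of torque: kg·m²/s²

Answer: kg·m²/s²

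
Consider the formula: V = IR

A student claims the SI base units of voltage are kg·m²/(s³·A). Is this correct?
Units of each symbol in V = IR:
  I (current): A
  R (resistance, in ohms): kg·m²/(s³·A²)

Multiplying the contributions: [A] · [kg·m²/(s³·A²)]
Adding exponents of each base unit: kg: 1, m: 2, s: -3, A: -1
SI base units of voltage: kg·m²/(s³·A)

The claimed units kg·m²/(s³·A) match the derived units, so the claim is correct.

Answer: Yes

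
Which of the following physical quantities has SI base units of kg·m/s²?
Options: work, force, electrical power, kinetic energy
Checking the SI base units of each option:
  work (W = Fd): kg·m²/s²  ✗
  force (F = ma): kg·m/s²  ✓ matches
  electrical power (P = IV): kg·m²/s³  ✗
  kinetic energy (E = ½mv²): kg·m²/s²  ✗

Only force has units kg·m/s².

Answer: force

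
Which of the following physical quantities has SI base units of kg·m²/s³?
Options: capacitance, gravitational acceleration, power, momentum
Checking the SI base units of each option:
  capacitance (C = Q/V): s⁴·A²/(kg·m²)  ✗
  gravitational acceleration (g = GM/r²): m/s²  ✗
  power (P = W/t): kg·m²/s³  ✓ matches
  momentum (p = mv): kg·m/s  ✗

Only power has units kg·m²/s³.

Answer: power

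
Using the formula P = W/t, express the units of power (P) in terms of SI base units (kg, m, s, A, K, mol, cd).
Units of each symbol in P = W/t:
  W (work): kg·m²/s²
  t (time): s  → in the denominator, contributes 1/s

Multiplying the contributions: [kg·m²/s²] · [1/s]
Adding exponents of each base unit: kg: 1, m: 2, s: -3
SI base units of power: kg·m²/s³

Answer: kg·m²/s³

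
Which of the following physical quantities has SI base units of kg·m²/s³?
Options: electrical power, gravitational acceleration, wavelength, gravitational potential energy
Checking the SI base units of each option:
  electrical power (P = IV): kg·m²/s³  ✓ matches
  gravitational acceleration (g = GM/r²): m/s²  ✗
  wavelength (λ = v/f): m  ✗
  gravitational potential energy (U = -GMm/r): kg·m²/s²  ✗

Only electrical power has units kg·m²/s³.

Answer: electrical power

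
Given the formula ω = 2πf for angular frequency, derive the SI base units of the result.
Units of each symbol in ω = 2πf:
  f (frequency): 1/s
  The factor 2π is dimensionless.

Multiplying the contributions: [1/s]
Adding exponents of each base unit: s: -1
SI base units of angular frequency: 1/s

Answer: 1/s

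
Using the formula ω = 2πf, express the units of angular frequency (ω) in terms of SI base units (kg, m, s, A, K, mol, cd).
Units of each symbol in ω = 2πf:
  f (frequency): 1/s
  The factor 2π is dimensionless.

Multiplying the contributions: [1/s]
Adding exponents of each base unit: s: -1
SI base units of angular frequency: 1/s

Answer: 1/s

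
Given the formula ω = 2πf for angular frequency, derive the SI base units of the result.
Units of each symbol in ω = 2πf:
  f (frequency): 1/s
  The factor 2π is dimensionless.

Multiplying the contributions: [1/s]
Adding exponents of each base unit: s: -1
SI base units of angular frequency: 1/s

Answer: 1/s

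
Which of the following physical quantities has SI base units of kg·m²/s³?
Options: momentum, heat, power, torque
Checking the SI base units of each option:
  momentum (p = mv): kg·m/s  ✗
  heat (Q = mcΔT): kg·m²/s²  ✗
  power (P = W/t): kg·m²/s³  ✓ matches
  torque (τ = Fr): kg·m²/s²  ✗

Only power has units kg·m²/s³.

Answer: power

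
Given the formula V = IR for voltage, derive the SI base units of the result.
Units of each symbol in V = IR:
  I (current): A
  R (resistance, in ohms): kg·m²/(s³·A²)

Multiplying the contributions: [A] · [kg·m²/(s³·A²)]
Adding exponents of each base unit: kg: 1, m: 2, s: -3, A: -1
SI base units of voltage: kg·m²/(s³·A)

Answer: kg·m²/(s³·A)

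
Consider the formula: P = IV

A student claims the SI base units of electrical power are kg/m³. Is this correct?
Units of each symbol in P = IV:
  I (current): A
  V (voltage, in volts): kg·m²/(s³·A)

Multiplying the contributions: [A] · [kg·m²/(s³·A)]
Adding exponents of each base unit: kg: 1, m: 2, s: -3
SI base units of electrical power: kg·m²/s³

The claimed units kg/m³ (exponents kg: 1, m: -3) do not match the derived units kg·m²/s³ (exponents kg: 1, m: 2, s: -3), so the claim is incorrect.

Answer: No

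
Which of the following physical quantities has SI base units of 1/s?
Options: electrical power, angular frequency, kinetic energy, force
Checking the SI base units of each option:
  electrical power (P = IV): kg·m²/s³  ✗
  angular frequency (ω = 2πf): 1/s  ✓ matches
  kinetic energy (E = ½mv²): kg·m²/s²  ✗
  force (F = ma): kg·m/s²  ✗

Only angular frequency has units 1/s.

Answer: angular frequency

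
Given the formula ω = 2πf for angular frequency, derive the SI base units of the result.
Units of each symbol in ω = 2πf:
  f (frequency): 1/s
  The factor 2π is dimensionless.

Multiplying the contributions: [1/s]
Adding exponents of each base unit: s: -1
SI base units of angular frequency: 1/s

Answer: 1/s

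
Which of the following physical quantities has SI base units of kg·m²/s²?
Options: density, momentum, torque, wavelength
Checking the SI base units of each option:
  density (ρ = m/V): kg/m³  ✗
  momentum (p = mv): kg·m/s  ✗
  torque (τ = Fr): kg·m²/s²  ✓ matches
  wavelength (λ = v/f): m  ✗

Only torque has units kg·m²/s².

Answer: torque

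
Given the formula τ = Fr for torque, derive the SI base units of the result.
Units of each symbol in τ = Fr:
  F (force): kg·m/s²
  r (lever arm): m

Multiplying the contributions: [kg·m/s²] · [m]
Adding exponents of each base unit: kg: 1, m: 2, s: -2
SI base units of torque: kg·m²/s²

Answer: kg·m²/s²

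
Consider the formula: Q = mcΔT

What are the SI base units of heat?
Units of each symbol in Q = mcΔT:
  m (mass): kg
  c (specific heat capacity, in J/(kg·K)): m²/(s²·K)
  ΔT (temperature change): K

Multiplying the contributions: [kg] · [m²/(s²·K)] · [K]
Adding exponents of each base unit: kg: 1, m: 2, s: -2
SI base units of heat: kg·m²/s²

Answer: kg·m²/s²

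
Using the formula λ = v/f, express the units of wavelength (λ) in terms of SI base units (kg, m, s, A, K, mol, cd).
Units of each symbol in λ = v/f:
  v (wave speed): m/s
  f (frequency): 1/s  → in the denominator, contributes s

Multiplying the contributions: [m/s] · [s]
Adding exponents of each base unit: m: 1
SI base units of wavelength: m

Answer: m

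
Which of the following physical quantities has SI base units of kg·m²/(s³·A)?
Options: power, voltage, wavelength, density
Checking the SI base units of each option:
  power (P = W/t): kg·m²/s³  ✗
  voltage (V = IR): kg·m²/(s³·A)  ✓ matches
  wavelength (λ = v/f): m  ✗
  density (ρ = m/V): kg/m³  ✗

Only voltage has units kg·m²/(s³·A).

Answer: voltage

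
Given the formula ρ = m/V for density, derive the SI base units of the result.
Units of each symbol in ρ = m/V:
  m (mass): kg
  V (volume): m³  → in the denominator, contributes 1/m³

Multiplying the contributions: [kg] · [1/m³]
Adding exponents of each base unit: kg: 1, m: -3
SI base units of density: kg/m³

Answer: kg/m³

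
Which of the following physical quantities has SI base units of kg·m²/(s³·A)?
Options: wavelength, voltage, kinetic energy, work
Checking the SI base units of each option:
  wavelength (λ = v/f): m  ✗
  voltage (V = IR): kg·m²/(s³·A)  ✓ matches
  kinetic energy (E = ½mv²): kg·m²/s²  ✗
  work (W = Fd): kg·m²/s²  ✗

Only voltage has units kg·m²/(s³·A).

Answer: voltage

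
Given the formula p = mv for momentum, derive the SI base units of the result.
Units of each symbol in p = mv:
  m (mass): kg
  v (velocity): m/s

Multiplying the contributions: [kg] · [m/s]
Adding exponents of each base unit: kg: 1, m: 1, s: -1
SI base units of momentum: kg·m/s

Answer: kg·m/s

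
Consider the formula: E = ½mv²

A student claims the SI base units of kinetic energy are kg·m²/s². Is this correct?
Units of each symbol in E = ½mv²:
  m (mass): kg
  v (speed): m/s  → to the power 2, contributes m²/s²
  The factor ½ is dimensionless.

Multiplying the contributions: [kg] · [m²/s²]
Adding exponents of each base unit: kg: 1, m: 2, s: -2
SI base units of kinetic energy: kg·m²/s²

The claimed units kg·m²/s² match the derived units, so the claim is correct.

Answer: Yes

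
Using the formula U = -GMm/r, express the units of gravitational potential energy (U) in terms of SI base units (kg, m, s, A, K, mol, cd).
Units of each symbol in U = -GMm/r:
  G (gravitational constant): m³/(kg·s²)
  M (mass): kg
  m (mass): kg
  r (distance): m  → in the denominator, contributes 1/m
  The minus sign does not affect the units.

Multiplying the contributions: [m³/(kg·s²)] · [kg] · [kg] · [1/m]
Adding exponents of each base unit: kg: 1, m: 2, s: -2
SI base units of gravitational potential energy: kg·m²/s²

Answer: kg·m²/s²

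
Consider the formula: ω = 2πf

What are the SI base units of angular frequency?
Units of each symbol in ω = 2πf:
  f (frequency): 1/s
  The factor 2π is dimensionless.

Multiplying the contributions: [1/s]
Adding exponents of each base unit: s: -1
SI base units of angular frequency: 1/s

Answer: 1/s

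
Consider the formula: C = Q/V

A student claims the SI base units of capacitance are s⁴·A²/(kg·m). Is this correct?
Units of each symbol in C = Q/V:
  Q (charge, in coulombs): s·A
  V (voltage, in volts): kg·m²/(s³·A)  → in the denominator, contributes s³·A/(kg·m²)

Multiplying the contributions: [s·A] · [s³·A/(kg·m²)]
Adding exponents of each base unit: kg: -1, m: -2, s: 4, A: 2
SI base units of capacitance: s⁴·A²/(kg·m²)

The claimed units s⁴·A²/(kg·m) (exponents kg: -1, m: -1, s: 4, A: 2) do not match the derived units s⁴·A²/(kg·m²) (exponents kg: -1, m: -2, s: 4, A: 2), so the claim is incorrect.

Answer: No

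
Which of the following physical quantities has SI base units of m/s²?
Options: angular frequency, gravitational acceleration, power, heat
Checking the SI base units of each option:
  angular frequency (ω = 2πf): 1/s  ✗
  gravitational acceleration (g = GM/r²): m/s²  ✓ matches
  power (P = W/t): kg·m²/s³  ✗
  heat (Q = mcΔT): kg·m²/s²  ✗

Only gravitational acceleration has units m/s².

Answer: gravitational acceleration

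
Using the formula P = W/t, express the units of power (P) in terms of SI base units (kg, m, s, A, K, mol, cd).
Units of each symbol in P = W/t:
  W (work): kg·m²/s²
  t (time): s  → in the denominator, contributes 1/s

Multiplying the contributions: [kg·m²/s²] · [1/s]
Adding exponents of each base unit: kg: 1, m: 2, s: -3
SI base units of power: kg·m²/s³

Answer: kg·m²/s³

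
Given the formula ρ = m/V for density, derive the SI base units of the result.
Units of each symbol in ρ = m/V:
  m (mass): kg
  V (volume): m³  → in the denominator, contributes 1/m³

Multiplying the contributions: [kg] · [1/m³]
Adding exponents of each base unit: kg: 1, m: -3
SI base units of density: kg/m³

Answer: kg/m³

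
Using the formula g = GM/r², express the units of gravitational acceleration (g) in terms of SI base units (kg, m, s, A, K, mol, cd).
Units of each symbol in g = GM/r²:
  G (gravitational constant): m³/(kg·s²)
  M (mass): kg
  r (distance): m  → to the power 2 in the denominator, contributes 1/m²

Multiplying the contributions: [m³/(kg·s²)] · [kg] · [1/m²]
Adding exponents of each base unit: m: 1, s: -2
SI base units of gravitational acceleration: m/s²

Answer: m/s²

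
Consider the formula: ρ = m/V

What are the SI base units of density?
Units of each symbol in ρ = m/V:
  m (mass): kg
  V (volume): m³  → in the denominator, contributes 1/m³

Multiplying the contributions: [kg] · [1/m³]
Adding exponents of each base unit: kg: 1, m: -3
SI base units of density: kg/m³

Answer: kg/m³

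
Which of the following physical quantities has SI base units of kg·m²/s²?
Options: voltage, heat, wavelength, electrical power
Checking the SI base units of each option:
  voltage (V = IR): kg·m²/(s³·A)  ✗
  heat (Q = mcΔT): kg·m²/s²  ✓ matches
  wavelength (λ = v/f): m  ✗
  electrical power (P = IV): kg·m²/s³  ✗

Only heat has units kg·m²/s².

Answer: heat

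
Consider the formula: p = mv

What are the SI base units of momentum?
Units of each symbol in p = mv:
  m (mass): kg
  v (velocity): m/s

Multiplying the contributions: [kg] · [m/s]
Adding exponents of each base unit: kg: 1, m: 1, s: -1
SI base units of momentum: kg·m/s

Answer: kg·m/s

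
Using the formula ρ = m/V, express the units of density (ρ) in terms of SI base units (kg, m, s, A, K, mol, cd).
Units of each symbol in ρ = m/V:
  m (mass): kg
  V (volume): m³  → in the denominator, contributes 1/m³

Multiplying the contributions: [kg] · [1/m³]
Adding exponents of each base unit: kg: 1, m: -3
SI base units of density: kg/m³

Answer: kg/m³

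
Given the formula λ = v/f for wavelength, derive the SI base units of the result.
Units of each symbol in λ = v/f:
  v (wave speed): m/s
  f (frequency): 1/s  → in the denominator, contributes s

Multiplying the contributions: [m/s] · [s]
Adding exponents of each base unit: m: 1
SI base units of wavelength: m

Answer: m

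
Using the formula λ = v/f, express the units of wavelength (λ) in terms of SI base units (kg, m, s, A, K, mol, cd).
Units of each symbol in λ = v/f:
  v (wave speed): m/s
  f (frequency): 1/s  → in the denominator, contributes s

Multiplying the contributions: [m/s] · [s]
Adding exponents of each base unit: m: 1
SI base units of wavelength: m

Answer: m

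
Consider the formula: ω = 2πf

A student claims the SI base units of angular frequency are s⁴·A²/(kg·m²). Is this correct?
Units of each symbol in ω = 2πf:
  f (frequency): 1/s
  The factor 2π is dimensionless.

Multiplying the contributions: [1/s]
Adding exponents of each base unit: s: -1
SI base units of angular frequency: 1/s

The claimed units s⁴·A²/(kg·m²) (exponents kg: -1, m: -2, s: 4, A: 2) do not match the derived units 1/s (exponents s: -1), so the claim is incorrect.

Answer: No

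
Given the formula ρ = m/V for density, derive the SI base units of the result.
Units of each symbol in ρ = m/V:
  m (mass): kg
  V (volume): m³  → in the denominator, contributes 1/m³

Multiplying the contributions: [kg] · [1/m³]
Adding exponents of each base unit: kg: 1, m: -3
SI base units of density: kg/m³

Answer: kg/m³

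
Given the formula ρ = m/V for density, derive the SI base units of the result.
Units of each symbol in ρ = m/V:
  m (mass): kg
  V (volume): m³  → in the denominator, contributes 1/m³

Multiplying the contributions: [kg] · [1/m³]
Adding exponents of each base unit: kg: 1, m: -3
SI base units of density: kg/m³

Answer: kg/m³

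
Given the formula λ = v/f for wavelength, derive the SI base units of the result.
Units of each symbol in λ = v/f:
  v (wave speed): m/s
  f (frequency): 1/s  → in the denominator, contributes s

Multiplying the contributions: [m/s] · [s]
Adding exponents of each base unit: m: 1
SI base units of wavelength: m

Answer: m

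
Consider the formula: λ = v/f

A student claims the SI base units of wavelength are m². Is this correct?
Units of each symbol in λ = v/f:
  v (wave speed): m/s
  f (frequency): 1/s  → in the denominator, contributes s

Multiplying the contributions: [m/s] · [s]
Adding exponents of each base unit: m: 1
SI base units of wavelength: m

The claimed units m² (exponents m: 2) do not match the derived units m (exponents m: 1), so the claim is incorrect.

Answer: No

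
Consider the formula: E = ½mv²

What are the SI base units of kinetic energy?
Units of each symbol in E = ½mv²:
  m (mass): kg
  v (speed): m/s  → to the power 2, contributes m²/s²
  The factor ½ is dimensionless.

Multiplying the contributions: [kg] · [m²/s²]
Adding exponents of each base unit: kg: 1, m: 2, s: -2
SI base units of kinetic energy: kg·m²/s²

Answer: kg·m²/s²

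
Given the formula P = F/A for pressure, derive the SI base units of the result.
Units of each symbol in P = F/A:
  F (force): kg·m/s²
  A (area): m²  → in the denominator, contributes 1/m²

Multiplying the contributions: [kg·m/s²] · [1/m²]
Adding exponents of each base unit: kg: 1, m: -1, s: -2
SI base units of pressure: kg/(m·s²)

Answer: kg/(m·s²)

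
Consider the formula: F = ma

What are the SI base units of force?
Units of each symbol in F = ma:
  m (mass): kg
  a (acceleration): m/s²

Multiplying the contributions: [kg] · [m/s²]
Adding exponents of each base unit: kg: 1, m: 1, s: -2
SI base units of force: kg·m/s²

Answer: kg·m/s²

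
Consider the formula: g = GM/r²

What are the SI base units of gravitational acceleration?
Units of each symbol in g = GM/r²:
  G (gravitational constant): m³/(kg·s²)
  M (mass): kg
  r (distance): m  → to the power 2 in the denominator, contributes 1/m²

Multiplying the contributions: [m³/(kg·s²)] · [kg] · [1/m²]
Adding exponents of each base unit: m: 1, s: -2
SI base units of gravitational acceleration: m/s²

Answer: m/s²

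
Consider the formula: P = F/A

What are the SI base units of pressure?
Units of each symbol in P = F/A:
  F (force): kg·m/s²
  A (area): m²  → in the denominator, contributes 1/m²

Multiplying the contributions: [kg·m/s²] · [1/m²]
Adding exponents of each base unit: kg: 1, m: -1, s: -2
SI base units of pressure: kg/(m·s²)

Answer: kg/(m·s²)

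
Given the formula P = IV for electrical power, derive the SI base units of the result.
Units of each symbol in P = IV:
  I (current): A
  V (voltage, in volts): kg·m²/(s³·A)

Multiplying the contributions: [A] · [kg·m²/(s³·A)]
Adding exponents of each base unit: kg: 1, m: 2, s: -3
SI base units of electrical power: kg·m²/s³

Answer: kg·m²/s³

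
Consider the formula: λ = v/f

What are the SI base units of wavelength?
Units of each symbol in λ = v/f:
  v (wave speed): m/s
  f (frequency): 1/s  → in the denominator, contributes s

Multiplying the contributions: [m/s] · [s]
Adding exponents of each base unit: m: 1
SI base units of wavelength: m

Answer: m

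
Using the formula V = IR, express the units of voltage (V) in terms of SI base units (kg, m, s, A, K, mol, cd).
Units of each symbol in V = IR:
  I (current): A
  R (resistance, in ohms): kg·m²/(s³·A²)

Multiplying the contributions: [A] · [kg·m²/(s³·A²)]
Adding exponents of each base unit: kg: 1, m: 2, s: -3, A: -1
SI base units of voltage: kg·m²/(s³·A)

Answer: kg·m²/(s³·A)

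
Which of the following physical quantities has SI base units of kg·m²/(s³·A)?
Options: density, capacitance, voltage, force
Checking the SI base units of each option:
  density (ρ = m/V): kg/m³  ✗
  capacitance (C = Q/V): s⁴·A²/(kg·m²)  ✗
  voltage (V = IR): kg·m²/(s³·A)  ✓ matches
  force (F = ma): kg·m/s²  ✗

Only voltage has units kg·m²/(s³·A).

Answer: voltage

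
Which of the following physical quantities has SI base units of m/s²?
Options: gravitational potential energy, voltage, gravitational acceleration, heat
Checking the SI base units of each option:
  gravitational potential energy (U = -GMm/r): kg·m²/s²  ✗
  voltage (V = IR): kg·m²/(s³·A)  ✗
  gravitational acceleration (g = GM/r²): m/s²  ✓ matches
  heat (Q = mcΔT): kg·m²/s²  ✗

Only gravitational acceleration has units m/s².

Answer: gravitational acceleration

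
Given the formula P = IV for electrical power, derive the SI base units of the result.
Units of each symbol in P = IV:
  I (current): A
  V (voltage, in volts): kg·m²/(s³·A)

Multiplying the contributions: [A] · [kg·m²/(s³·A)]
Adding exponents of each base unit: kg: 1, m: 2, s: -3
SI base units of electrical power: kg·m²/s³

Answer: kg·m²/s³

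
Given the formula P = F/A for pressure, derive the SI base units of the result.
Units of each symbol in P = F/A:
  F (force): kg·m/s²
  A (area): m²  → in the denominator, contributes 1/m²

Multiplying the contributions: [kg·m/s²] · [1/m²]
Adding exponents of each base unit: kg: 1, m: -1, s: -2
SI base units of pressure: kg/(m·s²)

Answer: kg/(m·s²)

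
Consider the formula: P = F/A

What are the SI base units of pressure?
Units of each symbol in P = F/A:
  F (force): kg·m/s²
  A (area): m²  → in the denominator, contributes 1/m²

Multiplying the contributions: [kg·m/s²] · [1/m²]
Adding exponents of each base unit: kg: 1, m: -1, s: -2
SI base units of pressure: kg/(m·s²)

Answer: kg/(m·s²)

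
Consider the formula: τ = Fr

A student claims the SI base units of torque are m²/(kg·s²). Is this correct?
Units of each symbol in τ = Fr:
  F (force): kg·m/s²
  r (lever arm): m

Multiplying the contributions: [kg·m/s²] · [m]
Adding exponents of each base unit: kg: 1, m: 2, s: -2
SI base units of torque: kg·m²/s²

The claimed units m²/(kg·s²) (exponents kg: -1, m: 2, s: -2) do not match the derived units kg·m²/s² (exponents kg: 1, m: 2, s: -2), so the claim is incorrect.

Answer: No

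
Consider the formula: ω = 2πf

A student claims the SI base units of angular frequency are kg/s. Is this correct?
Units of each symbol in ω = 2πf:
  f (frequency): 1/s
  The factor 2π is dimensionless.

Multiplying the contributions: [1/s]
Adding exponents of each base unit: s: -1
SI base units of angular frequency: 1/s

The claimed units kg/s (exponents kg: 1, s: -1) do not match the derived units 1/s (exponents s: -1), so the claim is incorrect.

Answer: No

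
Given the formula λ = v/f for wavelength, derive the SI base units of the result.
Units of each symbol in λ = v/f:
  v (wave speed): m/s
  f (frequency): 1/s  → in the denominator, contributes s

Multiplying the contributions: [m/s] · [s]
Adding exponents of each base unit: m: 1
SI base units of wavelength: m

Answer: m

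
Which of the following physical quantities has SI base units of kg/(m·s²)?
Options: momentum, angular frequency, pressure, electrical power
Checking the SI base units of each option:
  momentum (p = mv): kg·m/s  ✗
  angular frequency (ω = 2πf): 1/s  ✗
  pressure (P = F/A): kg/(m·s²)  ✓ matches
  electrical power (P = IV): kg·m²/s³  ✗

Only pressure has units kg/(m·s²).

Answer: pressure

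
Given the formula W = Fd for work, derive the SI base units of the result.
Units of each symbol in W = Fd:
  F (force): kg·m/s²
  d (displacement): m

Multiplying the contributions: [kg·m/s²] · [m]
Adding exponents of each base unit: kg: 1, m: 2, s: -2
SI base units of work: kg·m²/s²

Answer: kg·m²/s²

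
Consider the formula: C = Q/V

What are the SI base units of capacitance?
Units of each symbol in C = Q/V:
  Q (charge, in coulombs): s·A
  V (voltage, in volts): kg·m²/(s³·A)  → in the denominator, contributes s³·A/(kg·m²)

Multiplying the contributions: [s·A] · [s³·A/(kg·m²)]
Adding exponents of each base unit: kg: -1, m: -2, s: 4, A: 2
SI base units of capacitance: s⁴·A²/(kg·m²)

Answer: s⁴·A²/(kg·m²)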